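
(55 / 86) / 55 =1/86 = 0.01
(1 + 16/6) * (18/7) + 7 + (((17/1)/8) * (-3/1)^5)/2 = -27077/112 = -241.76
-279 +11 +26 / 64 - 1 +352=2669/32 = 83.41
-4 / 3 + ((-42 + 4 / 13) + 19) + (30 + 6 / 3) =311/39 = 7.97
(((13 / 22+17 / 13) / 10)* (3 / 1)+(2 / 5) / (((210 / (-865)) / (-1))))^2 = 709316689/144288144 = 4.92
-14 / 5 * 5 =-14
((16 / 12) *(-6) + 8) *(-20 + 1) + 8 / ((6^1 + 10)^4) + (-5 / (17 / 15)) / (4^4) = -2383/139264 = -0.02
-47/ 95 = -0.49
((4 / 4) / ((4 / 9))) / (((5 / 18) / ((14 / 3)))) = 189/5 = 37.80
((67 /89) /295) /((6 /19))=1273/157530 = 0.01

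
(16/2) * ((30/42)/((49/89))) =3560/343 = 10.38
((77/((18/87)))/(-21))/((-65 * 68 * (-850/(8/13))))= -319/109892250 = 0.00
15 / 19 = 0.79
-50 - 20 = -70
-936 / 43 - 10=-1366/43 = -31.77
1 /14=0.07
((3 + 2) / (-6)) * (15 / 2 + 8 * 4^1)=-395/12 = -32.92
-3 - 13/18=-67/18 = -3.72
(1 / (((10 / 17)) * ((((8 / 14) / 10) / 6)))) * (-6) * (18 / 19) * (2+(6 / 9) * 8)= -7440.63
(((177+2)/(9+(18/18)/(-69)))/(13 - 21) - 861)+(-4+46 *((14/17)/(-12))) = -220238861/252960 = -870.65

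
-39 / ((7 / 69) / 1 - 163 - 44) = 0.19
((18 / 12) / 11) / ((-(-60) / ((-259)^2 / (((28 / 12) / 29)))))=833721/440 = 1894.82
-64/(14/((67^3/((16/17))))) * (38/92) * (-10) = 971464490/161 = 6033940.93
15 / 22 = 0.68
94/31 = 3.03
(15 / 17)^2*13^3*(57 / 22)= 28176525/6358 = 4431.66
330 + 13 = 343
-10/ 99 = -0.10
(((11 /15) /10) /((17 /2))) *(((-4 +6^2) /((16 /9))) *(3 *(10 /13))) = 396/1105 = 0.36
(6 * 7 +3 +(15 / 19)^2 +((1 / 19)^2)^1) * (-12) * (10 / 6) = -329420/361 = -912.52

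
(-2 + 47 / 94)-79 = -161/2 = -80.50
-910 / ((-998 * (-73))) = -455/36427 = -0.01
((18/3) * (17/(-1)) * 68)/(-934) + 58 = 30554/467 = 65.43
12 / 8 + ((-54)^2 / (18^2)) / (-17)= 0.97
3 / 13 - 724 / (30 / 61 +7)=-572761/5941 = -96.41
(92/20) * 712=16376/5 = 3275.20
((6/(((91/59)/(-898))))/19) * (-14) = 635784/247 = 2574.02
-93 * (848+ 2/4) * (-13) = 2051673/2 = 1025836.50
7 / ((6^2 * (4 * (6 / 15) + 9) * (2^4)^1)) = 35/30528 = 0.00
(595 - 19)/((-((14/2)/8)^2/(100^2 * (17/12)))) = -522240000/49 = -10657959.18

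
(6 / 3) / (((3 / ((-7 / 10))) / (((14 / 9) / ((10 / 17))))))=-833/675 = -1.23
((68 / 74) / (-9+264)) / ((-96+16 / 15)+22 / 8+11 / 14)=-56/1420319 = 0.00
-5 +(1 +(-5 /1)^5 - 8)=-3137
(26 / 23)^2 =676/529 = 1.28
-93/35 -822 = -28863/35 = -824.66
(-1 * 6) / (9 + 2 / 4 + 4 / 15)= -180/293 = -0.61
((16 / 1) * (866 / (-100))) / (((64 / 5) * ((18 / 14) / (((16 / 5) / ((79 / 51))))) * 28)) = -7361/11850 = -0.62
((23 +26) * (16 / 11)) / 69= 784/759 = 1.03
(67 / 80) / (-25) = -67/2000 = -0.03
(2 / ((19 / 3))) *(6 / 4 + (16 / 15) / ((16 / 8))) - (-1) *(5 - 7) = -129/95 = -1.36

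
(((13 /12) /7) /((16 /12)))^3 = 2197/1404928 = 0.00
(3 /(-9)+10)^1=29/3 = 9.67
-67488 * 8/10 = -269952/5 = -53990.40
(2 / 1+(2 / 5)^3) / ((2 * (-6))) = -43/250 = -0.17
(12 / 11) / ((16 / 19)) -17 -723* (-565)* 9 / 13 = 161755037/572 = 282788.53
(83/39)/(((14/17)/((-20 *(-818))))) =42278.32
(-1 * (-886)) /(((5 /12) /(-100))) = -212640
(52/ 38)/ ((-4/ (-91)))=1183/38 = 31.13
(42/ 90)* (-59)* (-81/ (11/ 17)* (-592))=-112223664/55 = -2040430.25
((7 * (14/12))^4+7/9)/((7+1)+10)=5765809/23328 = 247.16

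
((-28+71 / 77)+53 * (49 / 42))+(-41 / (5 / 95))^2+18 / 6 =280377985/462 = 606878.76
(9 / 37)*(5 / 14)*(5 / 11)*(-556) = -62550/2849 = -21.96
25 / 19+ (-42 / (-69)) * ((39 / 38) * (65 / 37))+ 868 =14073712/16169 = 870.41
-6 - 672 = -678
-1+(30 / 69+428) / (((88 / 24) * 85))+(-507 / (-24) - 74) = -9032159/172040 = -52.50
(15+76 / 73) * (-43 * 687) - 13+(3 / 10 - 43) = -345965771/730 = -473925.71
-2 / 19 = -0.11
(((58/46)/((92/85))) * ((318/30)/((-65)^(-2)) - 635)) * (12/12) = 54414875/1058 = 51431.83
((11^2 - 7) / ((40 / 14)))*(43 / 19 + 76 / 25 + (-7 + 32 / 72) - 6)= -108514/375 = -289.37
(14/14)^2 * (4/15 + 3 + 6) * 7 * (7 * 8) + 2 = 54518/15 = 3634.53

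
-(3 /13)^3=-27/2197 = -0.01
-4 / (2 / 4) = -8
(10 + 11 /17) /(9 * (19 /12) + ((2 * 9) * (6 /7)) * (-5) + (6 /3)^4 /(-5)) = -25340/157301 = -0.16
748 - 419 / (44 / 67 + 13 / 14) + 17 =744533/1487 = 500.69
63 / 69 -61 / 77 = 214/1771 = 0.12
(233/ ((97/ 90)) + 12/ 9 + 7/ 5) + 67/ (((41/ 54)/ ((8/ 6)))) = 20078527/59655 = 336.58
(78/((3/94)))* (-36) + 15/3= -87979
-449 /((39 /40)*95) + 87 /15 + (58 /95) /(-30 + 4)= 3442/3705 = 0.93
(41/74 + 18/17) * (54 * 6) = 328698/629 = 522.57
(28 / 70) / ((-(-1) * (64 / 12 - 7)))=-6/25 = -0.24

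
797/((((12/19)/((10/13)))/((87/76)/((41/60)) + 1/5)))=2910644/1599 = 1820.29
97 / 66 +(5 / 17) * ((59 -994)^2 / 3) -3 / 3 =5656781/66 = 85708.80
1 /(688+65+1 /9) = 9/6778 = 0.00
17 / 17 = 1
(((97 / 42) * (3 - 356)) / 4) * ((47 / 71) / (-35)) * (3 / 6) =1609327/834960 = 1.93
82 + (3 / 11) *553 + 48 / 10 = 13069/55 = 237.62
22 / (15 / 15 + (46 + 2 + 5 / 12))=264/593 = 0.45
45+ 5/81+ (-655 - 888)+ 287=-98086/81 = -1210.94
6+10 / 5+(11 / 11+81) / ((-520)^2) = 1081641/135200 = 8.00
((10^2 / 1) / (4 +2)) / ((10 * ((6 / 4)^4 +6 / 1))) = 80/531 = 0.15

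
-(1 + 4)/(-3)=1.67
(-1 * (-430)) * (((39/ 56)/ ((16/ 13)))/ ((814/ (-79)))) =-8611395/364672 = -23.61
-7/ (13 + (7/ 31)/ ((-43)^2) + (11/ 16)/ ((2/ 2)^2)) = -6419728/12552973 = -0.51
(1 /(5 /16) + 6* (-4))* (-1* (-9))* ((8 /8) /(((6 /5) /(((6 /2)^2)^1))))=-1404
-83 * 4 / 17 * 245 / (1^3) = -81340/17 = -4784.71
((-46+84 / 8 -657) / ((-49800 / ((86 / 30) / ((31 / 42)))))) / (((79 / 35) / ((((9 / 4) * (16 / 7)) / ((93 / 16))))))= 667016/31506385 = 0.02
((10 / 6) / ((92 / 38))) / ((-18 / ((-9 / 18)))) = 95/4968 = 0.02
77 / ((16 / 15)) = 1155/16 = 72.19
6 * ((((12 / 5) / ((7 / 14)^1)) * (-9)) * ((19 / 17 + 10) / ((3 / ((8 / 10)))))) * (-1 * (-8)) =-2612736/425 = -6147.61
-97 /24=-4.04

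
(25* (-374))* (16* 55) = -8228000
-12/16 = -3/4 = -0.75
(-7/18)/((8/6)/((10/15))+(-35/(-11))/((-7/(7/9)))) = -0.24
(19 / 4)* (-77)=-1463/4 = -365.75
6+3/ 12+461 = 1869/4 = 467.25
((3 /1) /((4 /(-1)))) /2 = -3/8 = -0.38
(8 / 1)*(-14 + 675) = 5288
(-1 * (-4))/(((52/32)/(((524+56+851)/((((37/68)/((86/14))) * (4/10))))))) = 334739520/3367 = 99417.74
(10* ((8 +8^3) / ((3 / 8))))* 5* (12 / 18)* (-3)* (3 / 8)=-52000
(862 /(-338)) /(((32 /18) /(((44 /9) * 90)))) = -213345/338 = -631.20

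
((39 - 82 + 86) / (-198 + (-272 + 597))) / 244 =43/30988 = 0.00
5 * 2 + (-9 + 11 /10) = 21/10 = 2.10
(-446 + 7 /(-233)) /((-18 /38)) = 1974575/2097 = 941.62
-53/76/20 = -53/1520 = -0.03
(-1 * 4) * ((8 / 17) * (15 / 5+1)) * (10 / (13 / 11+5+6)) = -7040/1139 = -6.18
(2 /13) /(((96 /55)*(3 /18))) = 55/104 = 0.53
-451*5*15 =-33825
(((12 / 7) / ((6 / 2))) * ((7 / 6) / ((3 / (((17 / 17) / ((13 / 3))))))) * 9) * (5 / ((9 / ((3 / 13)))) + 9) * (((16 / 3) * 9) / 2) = 17088/169 = 101.11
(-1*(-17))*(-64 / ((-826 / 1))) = 544/413 = 1.32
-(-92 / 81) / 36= 23/729 = 0.03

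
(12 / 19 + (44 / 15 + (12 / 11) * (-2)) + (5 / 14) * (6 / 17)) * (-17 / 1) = -563009/21945 = -25.66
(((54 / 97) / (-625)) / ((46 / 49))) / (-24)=441/11155000 = 0.00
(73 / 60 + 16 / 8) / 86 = 193/5160 = 0.04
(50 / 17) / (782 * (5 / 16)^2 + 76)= 6400/331551 = 0.02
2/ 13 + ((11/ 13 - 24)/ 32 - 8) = -3565/416 = -8.57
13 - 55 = -42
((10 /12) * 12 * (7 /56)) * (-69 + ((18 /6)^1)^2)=-75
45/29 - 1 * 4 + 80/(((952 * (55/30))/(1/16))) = -371321/151844 = -2.45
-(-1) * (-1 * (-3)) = 3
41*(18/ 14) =52.71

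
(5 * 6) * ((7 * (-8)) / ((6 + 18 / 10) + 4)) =-8400/59 = -142.37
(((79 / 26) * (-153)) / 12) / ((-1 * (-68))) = -237/416 = -0.57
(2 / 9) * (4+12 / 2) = 20/9 = 2.22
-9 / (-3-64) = 0.13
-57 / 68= -0.84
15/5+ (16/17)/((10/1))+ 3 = 518/85 = 6.09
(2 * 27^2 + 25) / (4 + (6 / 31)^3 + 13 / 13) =44180053/149171 = 296.17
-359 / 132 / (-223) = 0.01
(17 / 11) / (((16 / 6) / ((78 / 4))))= 1989/176 = 11.30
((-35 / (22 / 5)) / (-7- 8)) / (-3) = -35/198 = -0.18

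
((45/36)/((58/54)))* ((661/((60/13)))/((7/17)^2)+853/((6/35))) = 154010943/22736 = 6773.88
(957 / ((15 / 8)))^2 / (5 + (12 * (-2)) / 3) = -6512704/75 = -86836.05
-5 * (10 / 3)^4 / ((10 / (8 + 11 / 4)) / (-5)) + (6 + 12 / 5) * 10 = 275554/81 = 3401.90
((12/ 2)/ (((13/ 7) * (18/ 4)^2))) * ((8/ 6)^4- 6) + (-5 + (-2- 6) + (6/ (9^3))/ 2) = -382366/28431 = -13.45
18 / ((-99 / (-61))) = 122/11 = 11.09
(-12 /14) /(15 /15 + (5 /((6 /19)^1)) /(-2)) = 0.12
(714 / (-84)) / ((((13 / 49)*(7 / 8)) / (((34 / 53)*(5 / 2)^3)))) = -252875/689 = -367.02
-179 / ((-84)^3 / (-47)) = -8413/592704 = -0.01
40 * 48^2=92160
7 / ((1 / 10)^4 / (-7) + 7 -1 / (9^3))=357210000/357139271 = 1.00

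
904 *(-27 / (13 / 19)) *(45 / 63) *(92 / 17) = -213325920/1547 = -137896.52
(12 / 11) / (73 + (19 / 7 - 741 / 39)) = 84/4367 = 0.02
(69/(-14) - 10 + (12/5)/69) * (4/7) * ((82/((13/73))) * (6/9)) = -191384392/73255 = -2612.58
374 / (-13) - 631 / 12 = -81.35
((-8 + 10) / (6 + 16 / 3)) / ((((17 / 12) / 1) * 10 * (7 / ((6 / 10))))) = 54/50575 = 0.00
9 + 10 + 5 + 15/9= 77/3 = 25.67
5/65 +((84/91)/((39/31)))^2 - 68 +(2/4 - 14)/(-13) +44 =-1276463/57122 = -22.35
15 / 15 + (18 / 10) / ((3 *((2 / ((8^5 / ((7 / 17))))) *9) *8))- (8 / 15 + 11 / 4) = 27661/84 = 329.30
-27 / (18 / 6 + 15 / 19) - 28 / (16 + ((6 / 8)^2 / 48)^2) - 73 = -686823049/8388680 = -81.87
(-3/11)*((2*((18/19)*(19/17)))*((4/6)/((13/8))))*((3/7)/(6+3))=-192/17017 = -0.01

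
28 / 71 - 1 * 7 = -469/71 = -6.61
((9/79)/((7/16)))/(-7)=-144/3871 = -0.04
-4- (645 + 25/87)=-649.29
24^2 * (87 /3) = 16704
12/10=6/5 = 1.20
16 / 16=1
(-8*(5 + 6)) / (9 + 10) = -88/19 = -4.63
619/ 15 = 41.27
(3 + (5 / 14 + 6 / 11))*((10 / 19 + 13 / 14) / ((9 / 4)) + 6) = 265642/10241 = 25.94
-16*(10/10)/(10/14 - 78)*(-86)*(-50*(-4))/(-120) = 48160/1623 = 29.67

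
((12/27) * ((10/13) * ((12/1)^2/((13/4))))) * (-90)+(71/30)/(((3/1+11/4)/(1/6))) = -238452001/174915 = -1363.25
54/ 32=27/16 = 1.69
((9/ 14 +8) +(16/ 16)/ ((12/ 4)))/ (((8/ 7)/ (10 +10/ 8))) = 5655/64 = 88.36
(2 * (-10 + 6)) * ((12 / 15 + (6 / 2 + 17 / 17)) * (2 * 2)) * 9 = -6912/5 = -1382.40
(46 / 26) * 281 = 497.15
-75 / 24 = -25/8 = -3.12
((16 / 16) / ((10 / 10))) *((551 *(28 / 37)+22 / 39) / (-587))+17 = 13797191/847041 = 16.29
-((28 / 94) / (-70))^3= 1/12977875 = 0.00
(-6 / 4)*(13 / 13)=-3/2 = -1.50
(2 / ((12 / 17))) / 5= 17/30 = 0.57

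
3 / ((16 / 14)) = 21/8 = 2.62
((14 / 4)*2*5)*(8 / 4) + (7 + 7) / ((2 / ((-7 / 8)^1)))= 511/8 = 63.88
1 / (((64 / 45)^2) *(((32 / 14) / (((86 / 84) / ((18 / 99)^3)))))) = 38632275/1048576 = 36.84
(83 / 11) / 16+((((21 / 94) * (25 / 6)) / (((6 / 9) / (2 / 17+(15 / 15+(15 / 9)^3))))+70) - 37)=52518481/1265616 = 41.50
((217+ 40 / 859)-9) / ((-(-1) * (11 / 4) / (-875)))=-66196.63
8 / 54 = 4/27 = 0.15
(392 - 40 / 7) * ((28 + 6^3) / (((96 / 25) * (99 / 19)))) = 4710.70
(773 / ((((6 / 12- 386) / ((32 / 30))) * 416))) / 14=-773/2104830 = 0.00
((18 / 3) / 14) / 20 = 3/140 = 0.02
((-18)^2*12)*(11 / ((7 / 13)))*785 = 436447440/7 = 62349634.29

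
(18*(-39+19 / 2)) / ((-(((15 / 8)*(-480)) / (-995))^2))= 2336459/3600 = 649.02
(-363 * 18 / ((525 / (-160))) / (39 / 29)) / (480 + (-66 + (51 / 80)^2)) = 287457280/80450097 = 3.57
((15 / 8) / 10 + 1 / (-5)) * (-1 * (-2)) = -1/40 = -0.02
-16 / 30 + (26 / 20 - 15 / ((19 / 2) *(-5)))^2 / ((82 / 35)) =206393/355224 = 0.58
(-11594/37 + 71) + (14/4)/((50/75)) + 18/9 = -34795/148 = -235.10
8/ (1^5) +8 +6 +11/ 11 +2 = 25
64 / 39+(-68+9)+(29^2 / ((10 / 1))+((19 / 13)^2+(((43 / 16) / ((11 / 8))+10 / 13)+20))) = 1438891/27885 = 51.60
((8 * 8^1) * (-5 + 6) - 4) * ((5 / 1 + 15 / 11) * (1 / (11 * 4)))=1050/121 = 8.68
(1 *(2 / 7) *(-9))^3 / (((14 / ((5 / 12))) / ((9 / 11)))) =-10935/26411 = -0.41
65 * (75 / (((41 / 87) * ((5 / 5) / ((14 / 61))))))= 5937750/2501 = 2374.15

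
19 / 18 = 1.06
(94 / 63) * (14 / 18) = 94/81 = 1.16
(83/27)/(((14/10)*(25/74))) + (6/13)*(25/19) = 7.11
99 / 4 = 24.75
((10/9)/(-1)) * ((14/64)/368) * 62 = -1085/26496 = -0.04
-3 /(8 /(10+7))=-51/8 = -6.38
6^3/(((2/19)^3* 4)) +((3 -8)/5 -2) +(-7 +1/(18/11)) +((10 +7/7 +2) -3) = 46298.86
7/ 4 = 1.75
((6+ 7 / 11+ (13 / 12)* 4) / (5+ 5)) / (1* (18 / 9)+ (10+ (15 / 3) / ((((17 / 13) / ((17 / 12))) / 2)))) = 362/7535 = 0.05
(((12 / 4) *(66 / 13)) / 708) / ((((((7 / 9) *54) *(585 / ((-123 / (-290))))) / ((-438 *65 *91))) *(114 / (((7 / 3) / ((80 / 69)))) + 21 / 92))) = -5300603/313343985 = -0.02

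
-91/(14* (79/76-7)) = 494/453 = 1.09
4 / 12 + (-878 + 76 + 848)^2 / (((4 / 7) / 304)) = 3377137/3 = 1125712.33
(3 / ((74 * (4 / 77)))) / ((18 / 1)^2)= 77/31968 = 0.00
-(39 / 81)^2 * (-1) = 169/729 = 0.23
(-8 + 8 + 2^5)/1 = 32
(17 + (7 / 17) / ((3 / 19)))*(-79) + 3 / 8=-631847/408 = -1548.64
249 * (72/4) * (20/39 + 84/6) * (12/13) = 10147248/169 = 60042.89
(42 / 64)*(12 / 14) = 9/16 = 0.56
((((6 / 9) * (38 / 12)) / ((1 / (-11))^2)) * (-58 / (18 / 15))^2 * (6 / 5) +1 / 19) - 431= 367136134/513 = 715664.98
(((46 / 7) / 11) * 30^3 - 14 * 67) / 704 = 584887/27104 = 21.58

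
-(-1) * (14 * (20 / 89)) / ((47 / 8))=2240/4183 = 0.54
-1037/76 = -13.64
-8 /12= -2/3 = -0.67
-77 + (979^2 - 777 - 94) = 957493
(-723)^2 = 522729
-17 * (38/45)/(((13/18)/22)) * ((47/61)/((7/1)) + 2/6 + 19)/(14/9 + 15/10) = -386158128/138775 = -2782.62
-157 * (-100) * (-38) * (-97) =57870200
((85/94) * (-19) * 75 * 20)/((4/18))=-5450625/47 = -115970.74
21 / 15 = 7/5 = 1.40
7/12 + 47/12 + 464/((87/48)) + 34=294.50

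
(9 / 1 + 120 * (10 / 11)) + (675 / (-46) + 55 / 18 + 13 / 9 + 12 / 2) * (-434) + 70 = 505891/253 = 1999.57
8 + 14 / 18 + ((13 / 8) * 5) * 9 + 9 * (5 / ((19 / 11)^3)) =44759963/493848 = 90.64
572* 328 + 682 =188298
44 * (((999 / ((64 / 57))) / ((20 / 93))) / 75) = 19417563/8000 = 2427.20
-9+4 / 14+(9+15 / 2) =109/14 = 7.79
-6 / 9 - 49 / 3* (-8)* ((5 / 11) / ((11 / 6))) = 11518/363 = 31.73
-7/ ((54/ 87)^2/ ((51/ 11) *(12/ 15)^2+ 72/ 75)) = -11774/165 = -71.36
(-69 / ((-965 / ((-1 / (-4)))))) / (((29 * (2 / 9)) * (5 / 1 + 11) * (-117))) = -69/46567040 = 0.00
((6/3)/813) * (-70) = -140/813 = -0.17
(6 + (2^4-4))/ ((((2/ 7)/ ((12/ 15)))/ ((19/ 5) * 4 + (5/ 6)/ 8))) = 77133/100 = 771.33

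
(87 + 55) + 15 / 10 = 287/2 = 143.50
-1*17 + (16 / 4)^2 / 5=-69/5 = -13.80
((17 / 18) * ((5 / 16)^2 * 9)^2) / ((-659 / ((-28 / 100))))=26775/86376448 = 0.00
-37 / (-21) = 37/21 = 1.76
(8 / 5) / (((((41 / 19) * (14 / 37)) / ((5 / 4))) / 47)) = 33041/287 = 115.13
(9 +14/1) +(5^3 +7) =155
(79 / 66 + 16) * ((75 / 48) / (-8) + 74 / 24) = 1258715/25344 = 49.67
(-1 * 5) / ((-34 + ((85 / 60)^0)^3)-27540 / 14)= 35/14001 = 0.00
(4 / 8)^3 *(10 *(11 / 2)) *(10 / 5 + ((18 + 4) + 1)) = 1375/8 = 171.88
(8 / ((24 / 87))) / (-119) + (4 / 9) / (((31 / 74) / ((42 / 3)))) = 14.61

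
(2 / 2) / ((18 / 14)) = 7/9 = 0.78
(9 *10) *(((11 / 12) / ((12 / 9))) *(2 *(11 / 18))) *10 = 3025/4 = 756.25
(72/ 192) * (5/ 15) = 1/8 = 0.12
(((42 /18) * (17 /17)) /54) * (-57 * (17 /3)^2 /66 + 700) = 931763/32076 = 29.05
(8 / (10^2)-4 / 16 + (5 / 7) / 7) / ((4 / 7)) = -333/2800 = -0.12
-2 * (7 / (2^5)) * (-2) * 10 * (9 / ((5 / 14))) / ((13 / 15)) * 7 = 46305/26 = 1780.96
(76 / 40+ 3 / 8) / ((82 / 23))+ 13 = 44733/3280 = 13.64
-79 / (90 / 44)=-1738/45 = -38.62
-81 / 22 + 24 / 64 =-291/88 = -3.31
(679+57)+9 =745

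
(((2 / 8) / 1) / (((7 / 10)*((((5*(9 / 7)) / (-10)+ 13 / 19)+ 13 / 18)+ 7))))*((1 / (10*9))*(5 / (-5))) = -19/37172 = 0.00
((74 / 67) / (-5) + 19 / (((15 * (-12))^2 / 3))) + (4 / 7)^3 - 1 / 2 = -132175481/248194800 = -0.53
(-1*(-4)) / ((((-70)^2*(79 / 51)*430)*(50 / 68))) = 867/520165625 = 0.00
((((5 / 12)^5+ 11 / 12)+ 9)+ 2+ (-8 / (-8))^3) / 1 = 3217205/248832 = 12.93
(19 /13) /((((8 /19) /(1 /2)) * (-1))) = -361/208 = -1.74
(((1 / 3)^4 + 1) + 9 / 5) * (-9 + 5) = -4556/405 = -11.25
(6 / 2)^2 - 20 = -11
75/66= 25/22 = 1.14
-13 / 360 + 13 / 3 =1547/360 = 4.30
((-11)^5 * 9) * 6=-8696754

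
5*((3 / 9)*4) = 20/3 = 6.67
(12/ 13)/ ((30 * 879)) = 2/57135 = 0.00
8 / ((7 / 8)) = 64/7 = 9.14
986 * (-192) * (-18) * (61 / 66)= 34644096/11 = 3149463.27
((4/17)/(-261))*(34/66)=-4/8613 = 0.00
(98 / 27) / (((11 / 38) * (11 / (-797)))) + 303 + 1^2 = -1974860/3267 = -604.49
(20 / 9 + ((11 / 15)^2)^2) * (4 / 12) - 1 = -0.16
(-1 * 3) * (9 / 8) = -27/8 = -3.38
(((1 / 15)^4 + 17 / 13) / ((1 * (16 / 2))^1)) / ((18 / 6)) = 430319/7897500 = 0.05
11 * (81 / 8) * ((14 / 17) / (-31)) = -6237/2108 = -2.96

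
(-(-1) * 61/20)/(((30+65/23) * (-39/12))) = -1403/49075 = -0.03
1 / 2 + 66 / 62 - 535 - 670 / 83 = -2786599/5146 = -541.51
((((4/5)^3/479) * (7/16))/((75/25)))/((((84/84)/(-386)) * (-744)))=1351/16705125 = 0.00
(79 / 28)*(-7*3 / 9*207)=-5451/4 = -1362.75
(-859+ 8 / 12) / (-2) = 2575/6 = 429.17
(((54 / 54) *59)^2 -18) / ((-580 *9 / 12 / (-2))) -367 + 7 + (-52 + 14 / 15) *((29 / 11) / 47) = -78025664/224895 = -346.94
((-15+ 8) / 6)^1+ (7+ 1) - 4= 17/6 = 2.83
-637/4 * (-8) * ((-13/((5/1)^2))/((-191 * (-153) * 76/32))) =-132496/13880925 = -0.01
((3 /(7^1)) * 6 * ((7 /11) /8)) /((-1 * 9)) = -1/44 = -0.02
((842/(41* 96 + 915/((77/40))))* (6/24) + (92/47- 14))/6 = -382985105/191575008 = -2.00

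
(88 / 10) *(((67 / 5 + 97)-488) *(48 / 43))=-3987456/1075 = -3709.26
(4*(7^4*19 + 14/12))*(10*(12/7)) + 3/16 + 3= 50051891/16 = 3128243.19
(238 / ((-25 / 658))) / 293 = -156604/7325 = -21.38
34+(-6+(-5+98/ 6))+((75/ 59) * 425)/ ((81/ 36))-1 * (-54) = 59020/177 = 333.45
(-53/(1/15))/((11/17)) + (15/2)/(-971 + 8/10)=-3973435/3234 = -1228.64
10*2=20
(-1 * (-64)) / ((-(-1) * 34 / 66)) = 2112/17 = 124.24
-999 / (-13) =999/13 = 76.85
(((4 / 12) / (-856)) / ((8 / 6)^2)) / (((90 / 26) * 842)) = -13/172980480 = 0.00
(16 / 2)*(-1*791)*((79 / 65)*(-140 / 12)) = 3499384/39 = 89727.79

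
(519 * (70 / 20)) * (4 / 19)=7266/19 = 382.42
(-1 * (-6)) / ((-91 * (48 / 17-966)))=17/248339 = 0.00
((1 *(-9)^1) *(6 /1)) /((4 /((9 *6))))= -729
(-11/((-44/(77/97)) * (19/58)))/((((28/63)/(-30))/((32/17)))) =-2411640/31331 = -76.97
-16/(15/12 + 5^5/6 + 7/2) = -192/6307 = -0.03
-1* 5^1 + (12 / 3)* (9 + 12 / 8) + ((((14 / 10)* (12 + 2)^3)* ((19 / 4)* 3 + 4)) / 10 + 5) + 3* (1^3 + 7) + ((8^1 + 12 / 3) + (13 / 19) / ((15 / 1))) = 10101776/1425 = 7088.97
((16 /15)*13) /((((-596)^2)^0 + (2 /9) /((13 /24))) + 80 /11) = 29744/18625 = 1.60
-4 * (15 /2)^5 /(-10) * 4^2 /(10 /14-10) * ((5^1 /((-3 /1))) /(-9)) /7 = -432.69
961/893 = 1.08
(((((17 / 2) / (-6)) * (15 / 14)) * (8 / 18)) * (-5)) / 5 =85/126 = 0.67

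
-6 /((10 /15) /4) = -36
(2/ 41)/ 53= 2/2173 = 0.00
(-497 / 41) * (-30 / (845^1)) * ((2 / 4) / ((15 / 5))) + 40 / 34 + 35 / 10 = 1118609/235586 = 4.75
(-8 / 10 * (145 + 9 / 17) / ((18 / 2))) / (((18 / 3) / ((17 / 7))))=-4948/945 = -5.24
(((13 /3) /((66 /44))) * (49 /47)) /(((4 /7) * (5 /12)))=8918/705 = 12.65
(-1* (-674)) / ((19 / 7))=4718/19 = 248.32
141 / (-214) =-0.66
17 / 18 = 0.94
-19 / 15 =-1.27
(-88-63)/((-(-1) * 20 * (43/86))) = -151/10 = -15.10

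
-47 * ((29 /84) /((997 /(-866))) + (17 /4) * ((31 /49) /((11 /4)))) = -102724375/3224298 = -31.86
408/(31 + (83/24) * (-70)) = -1.93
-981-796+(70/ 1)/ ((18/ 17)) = -15398/9 = -1710.89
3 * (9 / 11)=27/11 = 2.45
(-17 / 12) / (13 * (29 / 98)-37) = 0.04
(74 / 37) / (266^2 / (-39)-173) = -78/77503 = 0.00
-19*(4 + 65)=-1311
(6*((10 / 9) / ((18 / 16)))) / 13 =160/351 = 0.46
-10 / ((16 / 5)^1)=-25/8 = -3.12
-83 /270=-0.31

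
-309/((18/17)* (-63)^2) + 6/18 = 6187/23814 = 0.26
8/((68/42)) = 84/17 = 4.94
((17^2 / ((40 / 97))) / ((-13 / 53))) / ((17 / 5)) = -87397/104 = -840.36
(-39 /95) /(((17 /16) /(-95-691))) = 490464/1615 = 303.69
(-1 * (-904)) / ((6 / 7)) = 3164/3 = 1054.67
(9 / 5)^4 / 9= 729/625 = 1.17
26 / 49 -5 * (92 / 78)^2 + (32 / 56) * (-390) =-17088194/74529 = -229.28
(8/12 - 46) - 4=-49.33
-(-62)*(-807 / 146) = -25017/73 = -342.70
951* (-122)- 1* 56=-116078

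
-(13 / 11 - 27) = 284/11 = 25.82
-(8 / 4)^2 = -4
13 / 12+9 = 121/12 = 10.08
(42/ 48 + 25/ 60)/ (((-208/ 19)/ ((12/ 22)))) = -589/9152 = -0.06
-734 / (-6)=367/3 = 122.33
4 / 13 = 0.31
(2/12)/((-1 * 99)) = -1/594 = 0.00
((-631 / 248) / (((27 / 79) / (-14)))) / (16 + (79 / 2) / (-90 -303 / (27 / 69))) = 904809199/138505086 = 6.53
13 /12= 1.08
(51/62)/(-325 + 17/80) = -680/268491 = 0.00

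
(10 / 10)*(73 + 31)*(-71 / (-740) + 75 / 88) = 200681/2035 = 98.61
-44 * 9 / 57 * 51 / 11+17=-289/19 = -15.21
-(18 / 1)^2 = -324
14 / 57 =0.25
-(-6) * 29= 174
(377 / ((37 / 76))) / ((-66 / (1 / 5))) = -2.35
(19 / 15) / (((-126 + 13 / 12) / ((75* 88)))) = -100320/1499 = -66.92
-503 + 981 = 478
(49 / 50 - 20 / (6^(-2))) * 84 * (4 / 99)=-2013256/825 = -2440.31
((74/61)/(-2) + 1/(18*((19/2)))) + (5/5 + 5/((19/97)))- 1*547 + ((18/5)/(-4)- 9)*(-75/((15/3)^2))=-51255263/104310 = -491.37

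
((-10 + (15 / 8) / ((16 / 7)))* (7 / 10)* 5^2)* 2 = -41125/128 = -321.29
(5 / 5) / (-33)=-1/33 = -0.03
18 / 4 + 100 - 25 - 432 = -705/2 = -352.50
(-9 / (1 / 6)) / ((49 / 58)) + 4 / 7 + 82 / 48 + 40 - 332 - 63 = -489967/1176 = -416.64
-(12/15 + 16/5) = -4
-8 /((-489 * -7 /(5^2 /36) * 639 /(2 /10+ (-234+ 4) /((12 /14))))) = 40220/59057019 = 0.00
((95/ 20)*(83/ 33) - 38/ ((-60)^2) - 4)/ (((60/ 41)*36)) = 6442781/42768000 = 0.15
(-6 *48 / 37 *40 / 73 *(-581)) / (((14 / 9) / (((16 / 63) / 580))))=382464/548303 = 0.70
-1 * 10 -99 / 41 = -12.41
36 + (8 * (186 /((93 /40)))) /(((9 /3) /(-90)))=-19164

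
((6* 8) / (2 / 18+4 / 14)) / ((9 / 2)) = 672/25 = 26.88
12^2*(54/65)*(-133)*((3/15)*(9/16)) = -1789.98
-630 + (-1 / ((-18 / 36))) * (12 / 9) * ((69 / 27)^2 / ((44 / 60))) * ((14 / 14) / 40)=-560801/891 = -629.41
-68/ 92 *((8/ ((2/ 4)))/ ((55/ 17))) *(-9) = 41616/1265 = 32.90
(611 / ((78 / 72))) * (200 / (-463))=-243.63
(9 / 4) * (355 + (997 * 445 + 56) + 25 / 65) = 51956937/52 = 999171.87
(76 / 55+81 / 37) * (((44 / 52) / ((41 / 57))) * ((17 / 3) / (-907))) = -180557/6879595 = -0.03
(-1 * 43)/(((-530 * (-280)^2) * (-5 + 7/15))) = -129/565107200 = 0.00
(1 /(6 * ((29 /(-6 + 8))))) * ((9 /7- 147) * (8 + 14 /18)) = -26860/1827 = -14.70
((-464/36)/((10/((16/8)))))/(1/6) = -15.47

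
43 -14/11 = 459/11 = 41.73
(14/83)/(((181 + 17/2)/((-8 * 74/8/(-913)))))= 2072/28720241 = 0.00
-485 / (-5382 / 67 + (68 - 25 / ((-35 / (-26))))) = 227465/14492 = 15.70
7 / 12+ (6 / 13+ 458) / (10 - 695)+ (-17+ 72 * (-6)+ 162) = -6135601/21372 = -287.09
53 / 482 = 0.11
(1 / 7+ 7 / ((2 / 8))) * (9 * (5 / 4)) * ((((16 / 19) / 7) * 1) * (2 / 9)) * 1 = 7880/931 = 8.46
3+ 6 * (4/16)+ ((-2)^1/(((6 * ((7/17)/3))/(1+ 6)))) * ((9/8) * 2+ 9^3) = -49707/4 = -12426.75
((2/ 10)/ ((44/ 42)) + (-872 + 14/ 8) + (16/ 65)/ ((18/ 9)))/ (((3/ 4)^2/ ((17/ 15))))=-56395052/32175 = -1752.76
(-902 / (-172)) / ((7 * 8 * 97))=451/467152 = 0.00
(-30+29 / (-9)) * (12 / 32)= -12.46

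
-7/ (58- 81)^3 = 7/12167 = 0.00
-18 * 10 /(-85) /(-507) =-12/2873 = 0.00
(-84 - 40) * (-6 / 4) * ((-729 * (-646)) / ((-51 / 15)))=-25762860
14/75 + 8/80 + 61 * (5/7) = 46051/1050 = 43.86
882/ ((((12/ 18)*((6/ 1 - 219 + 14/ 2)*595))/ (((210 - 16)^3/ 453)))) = -229993596/1322005 = -173.97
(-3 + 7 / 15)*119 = -4522/15 = -301.47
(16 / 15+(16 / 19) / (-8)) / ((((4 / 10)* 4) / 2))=137/114 = 1.20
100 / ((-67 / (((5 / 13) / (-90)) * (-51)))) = -850/2613 = -0.33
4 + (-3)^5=-239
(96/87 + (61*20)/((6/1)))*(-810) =-4802220/29 = -165593.79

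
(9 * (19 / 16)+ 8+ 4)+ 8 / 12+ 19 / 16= 589/24 = 24.54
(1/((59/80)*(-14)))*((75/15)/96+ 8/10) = -409/4956 = -0.08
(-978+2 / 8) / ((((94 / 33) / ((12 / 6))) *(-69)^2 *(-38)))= 43021/11337528 = 0.00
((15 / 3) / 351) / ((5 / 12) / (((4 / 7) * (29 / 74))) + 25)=232/437463 = 0.00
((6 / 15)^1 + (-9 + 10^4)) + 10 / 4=9993.90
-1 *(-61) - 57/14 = 797/14 = 56.93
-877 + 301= -576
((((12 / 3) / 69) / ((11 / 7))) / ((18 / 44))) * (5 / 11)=280/6831 = 0.04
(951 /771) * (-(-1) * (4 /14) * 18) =11412/1799 = 6.34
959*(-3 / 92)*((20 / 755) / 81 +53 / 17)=-97.50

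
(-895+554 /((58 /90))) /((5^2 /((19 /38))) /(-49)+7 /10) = 502250/4553 = 110.31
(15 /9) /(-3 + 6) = 5/9 = 0.56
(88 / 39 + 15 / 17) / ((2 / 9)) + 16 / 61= 387895/26962 = 14.39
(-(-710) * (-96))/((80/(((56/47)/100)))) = -11928/1175 = -10.15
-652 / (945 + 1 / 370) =-0.69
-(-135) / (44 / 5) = 675/44 = 15.34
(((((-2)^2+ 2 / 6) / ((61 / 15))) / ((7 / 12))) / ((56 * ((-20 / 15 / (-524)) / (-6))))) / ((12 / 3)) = -229905/11956 = -19.23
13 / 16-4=-51/16 = -3.19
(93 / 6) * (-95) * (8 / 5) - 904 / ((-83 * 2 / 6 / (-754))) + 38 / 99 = -221796050/8217 = -26992.34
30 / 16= 15/8 = 1.88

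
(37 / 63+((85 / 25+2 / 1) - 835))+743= -27094/315 = -86.01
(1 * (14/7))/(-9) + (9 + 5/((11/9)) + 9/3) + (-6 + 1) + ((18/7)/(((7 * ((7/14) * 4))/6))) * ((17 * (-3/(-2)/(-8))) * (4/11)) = 93055/9702 = 9.59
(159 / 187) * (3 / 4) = 477/748 = 0.64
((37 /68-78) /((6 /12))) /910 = -5267/30940 = -0.17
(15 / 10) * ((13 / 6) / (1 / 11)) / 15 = 143/60 = 2.38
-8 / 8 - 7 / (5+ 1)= -13/6 = -2.17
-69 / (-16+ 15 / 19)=1311/289 = 4.54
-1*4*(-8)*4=128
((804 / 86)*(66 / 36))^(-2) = 1849/543169 = 0.00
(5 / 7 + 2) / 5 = 19/35 = 0.54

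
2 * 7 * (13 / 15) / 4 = 91/30 = 3.03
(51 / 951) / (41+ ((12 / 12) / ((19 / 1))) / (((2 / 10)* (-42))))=13566/10370021 = 0.00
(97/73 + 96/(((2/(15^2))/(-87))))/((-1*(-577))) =-68590703/42121 = -1628.42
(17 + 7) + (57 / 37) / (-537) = 158933/6623 = 24.00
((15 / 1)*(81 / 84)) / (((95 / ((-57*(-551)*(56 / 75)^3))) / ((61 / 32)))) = 59289804/15625 = 3794.55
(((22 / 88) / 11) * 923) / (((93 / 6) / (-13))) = -11999/682 = -17.59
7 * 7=49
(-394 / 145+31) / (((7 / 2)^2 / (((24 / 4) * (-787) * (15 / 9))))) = -25819896/1421 = -18170.23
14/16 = 7/8 = 0.88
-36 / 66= -6/11 = -0.55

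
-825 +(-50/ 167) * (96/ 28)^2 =-6779775/8183 = -828.52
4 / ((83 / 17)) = 68/83 = 0.82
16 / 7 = 2.29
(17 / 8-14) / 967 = -95/7736 = -0.01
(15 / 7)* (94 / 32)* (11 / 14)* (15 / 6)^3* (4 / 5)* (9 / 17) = 32.73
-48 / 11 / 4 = -12/11 = -1.09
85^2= 7225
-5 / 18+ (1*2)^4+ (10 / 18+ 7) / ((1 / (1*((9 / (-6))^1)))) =79/18 = 4.39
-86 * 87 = -7482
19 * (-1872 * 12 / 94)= -213408/47 = -4540.60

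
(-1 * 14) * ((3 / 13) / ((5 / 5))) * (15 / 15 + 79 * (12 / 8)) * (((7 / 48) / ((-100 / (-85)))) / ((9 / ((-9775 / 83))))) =389215085/621504 = 626.25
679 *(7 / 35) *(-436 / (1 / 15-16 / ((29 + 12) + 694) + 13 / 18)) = -261110808/3383 = -77183.21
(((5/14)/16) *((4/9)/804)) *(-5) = -25/405216 = 0.00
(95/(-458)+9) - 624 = -281765/458 = -615.21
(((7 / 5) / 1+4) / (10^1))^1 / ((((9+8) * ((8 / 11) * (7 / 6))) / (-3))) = -0.11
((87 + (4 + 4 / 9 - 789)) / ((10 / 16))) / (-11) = 50224/495 = 101.46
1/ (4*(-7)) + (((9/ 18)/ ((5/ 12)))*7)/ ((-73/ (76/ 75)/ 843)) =-25123781/255500 = -98.33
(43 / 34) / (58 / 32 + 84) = 0.01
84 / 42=2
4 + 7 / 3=19/3 = 6.33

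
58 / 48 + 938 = 939.21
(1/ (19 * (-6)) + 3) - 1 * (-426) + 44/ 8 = 24766/57 = 434.49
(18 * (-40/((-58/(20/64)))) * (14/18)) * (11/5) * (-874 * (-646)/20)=187390.12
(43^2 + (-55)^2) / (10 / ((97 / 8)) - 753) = -472778/72961 = -6.48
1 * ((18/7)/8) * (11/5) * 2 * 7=99/10 = 9.90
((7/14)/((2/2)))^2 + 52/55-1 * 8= -1497/220 = -6.80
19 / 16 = 1.19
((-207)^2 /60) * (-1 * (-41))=585603/20 = 29280.15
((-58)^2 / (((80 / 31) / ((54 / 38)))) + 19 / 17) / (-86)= -11973809/555560 = -21.55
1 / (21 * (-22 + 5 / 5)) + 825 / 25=14552/441 = 33.00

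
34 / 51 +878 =2636/3 = 878.67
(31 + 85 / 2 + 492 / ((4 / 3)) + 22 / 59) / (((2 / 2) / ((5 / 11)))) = 261295/1298 = 201.31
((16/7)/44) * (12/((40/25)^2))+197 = 197.24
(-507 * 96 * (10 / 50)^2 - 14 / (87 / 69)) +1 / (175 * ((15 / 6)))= -49683772/25375 = -1957.98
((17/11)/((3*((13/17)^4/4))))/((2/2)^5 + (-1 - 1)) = -5679428/942513 = -6.03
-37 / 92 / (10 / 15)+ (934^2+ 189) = 160548169/184 = 872544.40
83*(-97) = -8051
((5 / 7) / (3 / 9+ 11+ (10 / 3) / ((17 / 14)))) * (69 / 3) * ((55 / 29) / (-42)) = -107525/2040556 = -0.05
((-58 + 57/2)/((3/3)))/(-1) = 59/2 = 29.50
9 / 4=2.25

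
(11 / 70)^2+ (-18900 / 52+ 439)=4813373/63700 = 75.56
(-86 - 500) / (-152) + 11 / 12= 4.77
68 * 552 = 37536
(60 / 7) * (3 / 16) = 45/28 = 1.61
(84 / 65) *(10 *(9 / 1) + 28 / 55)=418152/3575 = 116.97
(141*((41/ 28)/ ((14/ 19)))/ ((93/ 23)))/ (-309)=-842099/3754968 = -0.22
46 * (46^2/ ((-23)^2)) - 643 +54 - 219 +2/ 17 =-10606/17 = -623.88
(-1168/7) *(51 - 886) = 139325.71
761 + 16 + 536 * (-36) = -18519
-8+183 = 175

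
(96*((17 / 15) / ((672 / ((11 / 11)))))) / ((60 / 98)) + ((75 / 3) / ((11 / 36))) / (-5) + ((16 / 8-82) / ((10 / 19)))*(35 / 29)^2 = -988710131/4162950 = -237.50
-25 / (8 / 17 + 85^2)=-425/122833 = 0.00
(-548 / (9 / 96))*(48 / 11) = -280576/11 = -25506.91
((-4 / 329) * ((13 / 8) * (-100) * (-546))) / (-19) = 50700/893 = 56.77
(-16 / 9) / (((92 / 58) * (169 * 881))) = -232/30820023 = 0.00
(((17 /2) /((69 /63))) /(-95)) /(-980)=51/611800 = 0.00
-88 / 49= -1.80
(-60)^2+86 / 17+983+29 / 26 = 2028415/442 = 4589.17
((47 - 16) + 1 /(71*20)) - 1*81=-70999/1420 = -50.00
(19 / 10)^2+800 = 80361/100 = 803.61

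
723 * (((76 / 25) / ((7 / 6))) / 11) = 329688/1925 = 171.27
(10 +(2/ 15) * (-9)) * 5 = 44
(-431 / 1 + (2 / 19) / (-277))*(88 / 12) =-49903810/15789 = -3160.67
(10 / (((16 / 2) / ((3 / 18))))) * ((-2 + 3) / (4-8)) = -5/96 = -0.05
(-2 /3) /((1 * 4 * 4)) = -1/24 = -0.04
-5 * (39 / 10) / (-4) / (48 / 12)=39/32 = 1.22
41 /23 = 1.78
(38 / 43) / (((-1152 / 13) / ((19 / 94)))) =-4693/2328192 = 0.00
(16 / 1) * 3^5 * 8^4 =15925248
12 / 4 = 3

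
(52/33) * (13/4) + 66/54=628/99 = 6.34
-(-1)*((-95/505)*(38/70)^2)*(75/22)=-0.19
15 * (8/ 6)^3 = 320/9 = 35.56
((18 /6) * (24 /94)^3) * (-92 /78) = -0.06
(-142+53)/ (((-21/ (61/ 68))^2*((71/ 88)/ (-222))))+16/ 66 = 44.93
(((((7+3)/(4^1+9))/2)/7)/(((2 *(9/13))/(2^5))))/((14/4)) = 160/441 = 0.36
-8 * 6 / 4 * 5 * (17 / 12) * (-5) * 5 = 2125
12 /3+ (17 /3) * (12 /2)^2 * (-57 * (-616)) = 7162852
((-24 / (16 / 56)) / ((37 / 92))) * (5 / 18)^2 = -16100/999 = -16.12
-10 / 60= -1/6 = -0.17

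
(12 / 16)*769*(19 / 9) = 1217.58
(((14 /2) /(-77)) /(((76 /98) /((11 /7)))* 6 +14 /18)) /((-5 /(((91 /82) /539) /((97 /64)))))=3744/566742385 = 0.00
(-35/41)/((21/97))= -485/123 = -3.94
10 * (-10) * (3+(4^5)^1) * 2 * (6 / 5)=-246480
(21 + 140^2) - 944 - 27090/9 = 15667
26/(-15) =-26/15 = -1.73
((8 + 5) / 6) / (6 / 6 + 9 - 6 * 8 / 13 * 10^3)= -169/287220 = 0.00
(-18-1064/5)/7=-1154/35 = -32.97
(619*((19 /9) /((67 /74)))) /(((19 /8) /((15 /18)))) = 916120/1809 = 506.42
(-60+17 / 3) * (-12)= 652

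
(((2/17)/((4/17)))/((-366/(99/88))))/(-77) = 3/150304 = 0.00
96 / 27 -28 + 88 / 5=-308/45 = -6.84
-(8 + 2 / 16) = -65/8 = -8.12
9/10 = 0.90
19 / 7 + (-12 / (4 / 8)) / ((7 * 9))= 2.33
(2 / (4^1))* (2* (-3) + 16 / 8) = -2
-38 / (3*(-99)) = 38/297 = 0.13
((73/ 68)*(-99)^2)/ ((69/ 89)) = 21225699/1564 = 13571.42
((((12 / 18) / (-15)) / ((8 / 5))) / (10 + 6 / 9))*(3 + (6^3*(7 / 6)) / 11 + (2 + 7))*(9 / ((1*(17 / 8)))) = -72/187 = -0.39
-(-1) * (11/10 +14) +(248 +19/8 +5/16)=21263/80 = 265.79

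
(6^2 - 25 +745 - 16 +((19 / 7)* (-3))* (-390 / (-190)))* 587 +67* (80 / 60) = 8917819/21 = 424658.05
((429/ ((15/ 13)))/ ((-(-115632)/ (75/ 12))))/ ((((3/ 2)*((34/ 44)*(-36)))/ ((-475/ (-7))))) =-4415125/135100224 = -0.03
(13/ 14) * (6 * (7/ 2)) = 39/2 = 19.50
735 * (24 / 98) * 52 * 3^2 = 84240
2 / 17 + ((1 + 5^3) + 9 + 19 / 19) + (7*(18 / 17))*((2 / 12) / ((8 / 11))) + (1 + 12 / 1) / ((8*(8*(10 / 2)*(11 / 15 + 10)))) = 24141647/175168 = 137.82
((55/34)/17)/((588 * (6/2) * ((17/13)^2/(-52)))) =-120835/73665522 = 0.00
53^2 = 2809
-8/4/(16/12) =-3/2 = -1.50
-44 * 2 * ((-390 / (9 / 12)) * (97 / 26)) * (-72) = -12291840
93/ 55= 1.69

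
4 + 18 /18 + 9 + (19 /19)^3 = 15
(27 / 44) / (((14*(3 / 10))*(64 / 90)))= 2025/9856 = 0.21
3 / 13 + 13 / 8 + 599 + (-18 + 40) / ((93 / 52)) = 613.16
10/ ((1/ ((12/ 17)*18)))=2160/17 = 127.06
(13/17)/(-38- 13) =-13/867 = -0.01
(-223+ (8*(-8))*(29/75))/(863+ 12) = -0.28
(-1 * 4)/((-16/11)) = 11/4 = 2.75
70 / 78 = 35/39 = 0.90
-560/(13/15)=-8400/13 = -646.15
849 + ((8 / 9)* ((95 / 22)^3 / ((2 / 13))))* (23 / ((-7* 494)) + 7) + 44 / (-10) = 763637139/186340 = 4098.08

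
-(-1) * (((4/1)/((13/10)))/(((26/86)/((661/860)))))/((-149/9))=-11898/25181 = -0.47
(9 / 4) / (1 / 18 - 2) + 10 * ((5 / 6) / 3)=1021/630 = 1.62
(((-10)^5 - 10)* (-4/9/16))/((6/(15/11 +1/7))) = 1450145/2079 = 697.52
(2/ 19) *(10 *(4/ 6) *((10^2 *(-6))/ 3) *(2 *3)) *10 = -160000/19 = -8421.05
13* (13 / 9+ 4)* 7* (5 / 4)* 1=22295/36 = 619.31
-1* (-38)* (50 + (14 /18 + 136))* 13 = 92268.22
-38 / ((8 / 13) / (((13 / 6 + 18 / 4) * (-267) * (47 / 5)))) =1033201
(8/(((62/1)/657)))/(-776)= -0.11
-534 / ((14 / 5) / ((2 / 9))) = -890/21 = -42.38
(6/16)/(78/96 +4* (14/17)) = 102/1117 = 0.09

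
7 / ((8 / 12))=10.50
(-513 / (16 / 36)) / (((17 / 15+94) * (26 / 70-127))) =2423925/25297856 = 0.10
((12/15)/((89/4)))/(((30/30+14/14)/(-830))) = -1328/89 = -14.92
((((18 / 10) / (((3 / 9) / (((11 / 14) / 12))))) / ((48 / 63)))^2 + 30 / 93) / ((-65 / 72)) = -61474311/103168000 = -0.60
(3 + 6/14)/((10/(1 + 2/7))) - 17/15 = -509/735 = -0.69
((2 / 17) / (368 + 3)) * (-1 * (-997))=1994/6307 = 0.32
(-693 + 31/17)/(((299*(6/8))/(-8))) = 376000/15249 = 24.66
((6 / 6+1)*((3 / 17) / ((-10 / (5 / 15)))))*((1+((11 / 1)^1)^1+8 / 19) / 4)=-59/1615 = -0.04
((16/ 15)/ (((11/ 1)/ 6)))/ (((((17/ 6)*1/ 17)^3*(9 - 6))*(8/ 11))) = 288/5 = 57.60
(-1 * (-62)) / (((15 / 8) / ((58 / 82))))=14384/615 = 23.39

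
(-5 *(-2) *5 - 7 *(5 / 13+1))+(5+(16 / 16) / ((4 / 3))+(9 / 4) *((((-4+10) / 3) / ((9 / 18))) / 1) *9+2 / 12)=19847/156 = 127.22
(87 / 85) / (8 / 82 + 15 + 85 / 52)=61828/1010735 = 0.06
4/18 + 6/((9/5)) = 32/9 = 3.56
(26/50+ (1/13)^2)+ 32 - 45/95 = 2572993/80275 = 32.05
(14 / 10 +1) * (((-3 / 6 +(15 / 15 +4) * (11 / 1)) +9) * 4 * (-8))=-24384/5 = -4876.80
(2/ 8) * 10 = 5/2 = 2.50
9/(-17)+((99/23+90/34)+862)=339553/391 = 868.42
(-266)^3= -18821096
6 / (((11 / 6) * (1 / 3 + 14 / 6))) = 27/22 = 1.23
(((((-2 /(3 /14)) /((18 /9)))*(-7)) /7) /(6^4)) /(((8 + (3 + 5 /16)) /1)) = 14/43983 = 0.00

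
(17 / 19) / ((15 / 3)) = 17/95 = 0.18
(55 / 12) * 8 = 110/3 = 36.67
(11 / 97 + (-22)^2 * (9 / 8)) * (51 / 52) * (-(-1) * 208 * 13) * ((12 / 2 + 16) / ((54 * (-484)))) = -2122705/1746 = -1215.75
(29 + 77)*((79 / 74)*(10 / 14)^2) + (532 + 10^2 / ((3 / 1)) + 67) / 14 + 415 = 5633743/10878 = 517.90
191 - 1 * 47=144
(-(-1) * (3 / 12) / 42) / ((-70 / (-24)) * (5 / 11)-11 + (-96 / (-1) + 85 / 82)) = 451/6619270 = 0.00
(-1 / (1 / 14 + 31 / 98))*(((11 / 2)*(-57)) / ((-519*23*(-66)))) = 49/47748 = 0.00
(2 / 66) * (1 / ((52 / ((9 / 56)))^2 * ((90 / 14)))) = 3/66626560 = 0.00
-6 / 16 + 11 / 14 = 23/56 = 0.41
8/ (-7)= -8/7 = -1.14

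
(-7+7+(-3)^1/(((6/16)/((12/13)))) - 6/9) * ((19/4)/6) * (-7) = 20881/468 = 44.62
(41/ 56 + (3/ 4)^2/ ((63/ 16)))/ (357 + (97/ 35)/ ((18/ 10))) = 441/180704 = 0.00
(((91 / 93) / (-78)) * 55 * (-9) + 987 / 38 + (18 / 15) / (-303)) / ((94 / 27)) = 129216627/13979915 = 9.24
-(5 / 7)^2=-25/49 = -0.51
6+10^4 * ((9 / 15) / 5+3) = 31206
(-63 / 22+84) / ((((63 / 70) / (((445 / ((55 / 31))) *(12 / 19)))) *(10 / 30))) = 98496300/2299 = 42843.11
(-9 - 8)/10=-17/10 = -1.70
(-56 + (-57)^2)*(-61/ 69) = -194773/69 = -2822.80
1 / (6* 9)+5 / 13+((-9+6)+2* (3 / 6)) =-1121/702 = -1.60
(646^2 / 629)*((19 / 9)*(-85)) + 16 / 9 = -39644428/333 = -119052.34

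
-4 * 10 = -40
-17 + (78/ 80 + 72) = 2239/40 = 55.98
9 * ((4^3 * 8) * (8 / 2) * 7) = 129024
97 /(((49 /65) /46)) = 290030/49 = 5918.98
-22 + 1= -21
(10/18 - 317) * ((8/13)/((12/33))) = -62656/117 = -535.52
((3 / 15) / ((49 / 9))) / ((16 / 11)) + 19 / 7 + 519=2045219/3920 = 521.74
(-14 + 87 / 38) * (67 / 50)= -5963/380 = -15.69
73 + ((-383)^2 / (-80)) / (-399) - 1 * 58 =625489/31920 = 19.60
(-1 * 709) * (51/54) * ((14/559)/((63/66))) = -265166/15093 = -17.57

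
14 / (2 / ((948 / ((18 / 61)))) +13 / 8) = 8.61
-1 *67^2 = -4489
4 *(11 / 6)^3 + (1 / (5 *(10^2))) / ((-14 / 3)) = 24.65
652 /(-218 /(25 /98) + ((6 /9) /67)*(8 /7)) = -5733525/7514687 = -0.76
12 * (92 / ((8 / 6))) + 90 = 918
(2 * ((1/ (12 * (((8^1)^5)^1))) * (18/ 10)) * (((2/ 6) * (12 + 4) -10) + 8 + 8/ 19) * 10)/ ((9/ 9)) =107/311296 = 0.00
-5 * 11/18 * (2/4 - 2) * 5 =275/12 = 22.92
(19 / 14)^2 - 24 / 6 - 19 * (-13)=244.84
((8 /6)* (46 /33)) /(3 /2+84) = 368/16929 = 0.02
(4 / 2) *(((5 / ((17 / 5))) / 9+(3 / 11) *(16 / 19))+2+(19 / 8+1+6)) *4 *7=21073213/31977 = 659.01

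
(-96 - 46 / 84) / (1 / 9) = -868.93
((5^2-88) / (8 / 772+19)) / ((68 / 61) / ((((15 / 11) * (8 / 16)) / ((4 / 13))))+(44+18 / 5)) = -48210435/699783478 = -0.07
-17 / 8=-2.12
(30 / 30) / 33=1/33 = 0.03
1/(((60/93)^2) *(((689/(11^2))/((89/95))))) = 10349009/26182000 = 0.40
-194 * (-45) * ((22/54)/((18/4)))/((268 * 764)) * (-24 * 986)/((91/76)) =-799567120/10480743 = -76.29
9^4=6561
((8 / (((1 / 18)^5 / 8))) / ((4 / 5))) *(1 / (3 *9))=5598720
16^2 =256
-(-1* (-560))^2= -313600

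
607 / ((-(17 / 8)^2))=-38848/289 = -134.42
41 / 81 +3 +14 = 1418/81 = 17.51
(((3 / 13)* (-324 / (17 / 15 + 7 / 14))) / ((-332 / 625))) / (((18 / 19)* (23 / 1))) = 4809375/1216033 = 3.95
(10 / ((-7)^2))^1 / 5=2/49 = 0.04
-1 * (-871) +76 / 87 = 75853/87 = 871.87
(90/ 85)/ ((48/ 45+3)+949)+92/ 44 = 2796353/1336676 = 2.09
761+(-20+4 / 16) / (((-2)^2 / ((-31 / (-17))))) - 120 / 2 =188223/272 = 692.00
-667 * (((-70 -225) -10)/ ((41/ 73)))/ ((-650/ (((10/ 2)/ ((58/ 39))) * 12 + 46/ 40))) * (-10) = 60119953/260 = 231230.59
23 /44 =0.52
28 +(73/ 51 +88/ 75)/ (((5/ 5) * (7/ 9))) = 31.35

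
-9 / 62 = -0.15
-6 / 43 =-0.14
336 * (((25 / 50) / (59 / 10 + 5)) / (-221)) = -1680/24089 = -0.07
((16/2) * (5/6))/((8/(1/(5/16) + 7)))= 17/2 = 8.50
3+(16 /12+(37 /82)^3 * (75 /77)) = 563316293/127366008 = 4.42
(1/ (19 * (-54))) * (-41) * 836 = 902/27 = 33.41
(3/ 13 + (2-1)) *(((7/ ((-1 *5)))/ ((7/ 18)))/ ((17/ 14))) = -3.65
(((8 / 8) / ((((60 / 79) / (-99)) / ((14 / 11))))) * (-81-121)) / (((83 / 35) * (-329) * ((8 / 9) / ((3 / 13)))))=-4524093/405704 = -11.15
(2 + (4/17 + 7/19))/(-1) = -2.60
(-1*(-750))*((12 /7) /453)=3000/1057 = 2.84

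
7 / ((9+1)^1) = 7/10 = 0.70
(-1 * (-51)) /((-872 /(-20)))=255/218 = 1.17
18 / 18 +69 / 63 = 2.10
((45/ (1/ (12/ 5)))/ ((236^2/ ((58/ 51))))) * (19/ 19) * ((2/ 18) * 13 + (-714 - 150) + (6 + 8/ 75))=-5588329/2958850 = -1.89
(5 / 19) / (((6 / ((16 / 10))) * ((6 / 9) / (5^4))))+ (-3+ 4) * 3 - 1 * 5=1212/19 = 63.79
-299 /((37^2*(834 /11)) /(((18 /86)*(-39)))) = 384813/16365026 = 0.02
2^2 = 4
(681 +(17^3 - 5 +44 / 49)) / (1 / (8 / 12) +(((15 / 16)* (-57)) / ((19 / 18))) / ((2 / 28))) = -7.90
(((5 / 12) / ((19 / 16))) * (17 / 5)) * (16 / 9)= 1088/513 = 2.12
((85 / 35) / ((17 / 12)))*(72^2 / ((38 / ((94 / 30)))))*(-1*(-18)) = 13189.97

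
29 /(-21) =-29/21 = -1.38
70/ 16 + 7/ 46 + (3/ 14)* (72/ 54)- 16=-14409/1288 = -11.19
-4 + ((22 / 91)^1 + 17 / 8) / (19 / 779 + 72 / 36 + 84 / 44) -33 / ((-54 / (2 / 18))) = -3.33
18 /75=6/25 = 0.24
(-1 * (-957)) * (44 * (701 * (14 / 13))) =413247912/13 = 31788300.92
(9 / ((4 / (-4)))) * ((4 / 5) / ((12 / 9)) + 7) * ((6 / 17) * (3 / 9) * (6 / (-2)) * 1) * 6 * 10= 24624/17 = 1448.47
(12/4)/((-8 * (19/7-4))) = 7/24 = 0.29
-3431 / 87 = -39.44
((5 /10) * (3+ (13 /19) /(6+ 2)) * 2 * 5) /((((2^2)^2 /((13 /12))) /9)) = 9.40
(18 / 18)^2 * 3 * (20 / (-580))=-0.10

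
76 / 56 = 19/14 = 1.36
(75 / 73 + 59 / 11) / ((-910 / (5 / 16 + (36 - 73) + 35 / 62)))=22987511/90610520 = 0.25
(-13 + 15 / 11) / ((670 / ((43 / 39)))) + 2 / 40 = 3547/114972 = 0.03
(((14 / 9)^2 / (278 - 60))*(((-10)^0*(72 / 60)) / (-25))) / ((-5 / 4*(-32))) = -49/3678750 = 0.00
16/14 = 8/7 = 1.14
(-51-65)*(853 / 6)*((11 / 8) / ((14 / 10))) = -1360535/84 = -16196.85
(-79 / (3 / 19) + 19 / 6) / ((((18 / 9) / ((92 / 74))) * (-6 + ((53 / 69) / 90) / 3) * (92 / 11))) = 9262215/1503236 = 6.16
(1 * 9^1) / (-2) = -9/2 = -4.50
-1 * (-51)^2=-2601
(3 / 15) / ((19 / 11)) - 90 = -8539/95 = -89.88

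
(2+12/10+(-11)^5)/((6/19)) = -509984.70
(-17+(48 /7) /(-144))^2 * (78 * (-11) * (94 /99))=-313232816/1323 = -236759.50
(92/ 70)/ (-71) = -46/2485 = -0.02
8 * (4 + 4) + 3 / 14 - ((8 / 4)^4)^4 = -916605/14 = -65471.79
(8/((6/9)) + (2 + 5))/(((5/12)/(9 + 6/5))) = 11628/25 = 465.12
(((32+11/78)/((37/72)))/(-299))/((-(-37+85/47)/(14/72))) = -35861/31027386 = 0.00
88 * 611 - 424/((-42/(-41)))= 1120436/21 = 53354.10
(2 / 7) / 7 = 2/49 = 0.04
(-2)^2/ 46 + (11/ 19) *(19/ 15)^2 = 5257/5175 = 1.02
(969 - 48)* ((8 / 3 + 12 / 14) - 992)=-6372706/7 = -910386.57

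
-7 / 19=-0.37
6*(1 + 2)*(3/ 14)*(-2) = -54/7 = -7.71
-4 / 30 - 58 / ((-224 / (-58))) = -12727/840 = -15.15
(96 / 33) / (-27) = -32/297 = -0.11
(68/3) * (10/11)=20.61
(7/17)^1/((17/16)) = 112/289 = 0.39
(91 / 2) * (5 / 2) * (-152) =-17290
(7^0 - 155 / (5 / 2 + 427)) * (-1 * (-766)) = 420534/859 = 489.56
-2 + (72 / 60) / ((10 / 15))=-1/5 = -0.20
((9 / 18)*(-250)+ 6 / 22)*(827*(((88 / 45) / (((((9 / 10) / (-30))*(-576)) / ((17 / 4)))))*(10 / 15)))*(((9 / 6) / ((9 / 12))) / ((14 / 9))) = -3444455/81 = -42524.14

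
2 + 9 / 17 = 2.53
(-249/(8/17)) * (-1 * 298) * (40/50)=630717/5 = 126143.40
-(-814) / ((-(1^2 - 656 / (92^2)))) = -215303/244 = -882.39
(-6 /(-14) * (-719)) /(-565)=2157/3955 = 0.55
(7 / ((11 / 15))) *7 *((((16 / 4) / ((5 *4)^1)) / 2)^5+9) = 601.36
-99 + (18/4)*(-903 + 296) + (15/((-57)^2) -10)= -6152513/2166 = -2840.50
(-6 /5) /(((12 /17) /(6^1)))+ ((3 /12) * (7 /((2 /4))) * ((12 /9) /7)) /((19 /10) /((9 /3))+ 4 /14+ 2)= -30563/3065 = -9.97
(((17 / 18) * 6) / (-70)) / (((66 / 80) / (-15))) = 340/231 = 1.47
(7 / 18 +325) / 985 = 5857/17730 = 0.33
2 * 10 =20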